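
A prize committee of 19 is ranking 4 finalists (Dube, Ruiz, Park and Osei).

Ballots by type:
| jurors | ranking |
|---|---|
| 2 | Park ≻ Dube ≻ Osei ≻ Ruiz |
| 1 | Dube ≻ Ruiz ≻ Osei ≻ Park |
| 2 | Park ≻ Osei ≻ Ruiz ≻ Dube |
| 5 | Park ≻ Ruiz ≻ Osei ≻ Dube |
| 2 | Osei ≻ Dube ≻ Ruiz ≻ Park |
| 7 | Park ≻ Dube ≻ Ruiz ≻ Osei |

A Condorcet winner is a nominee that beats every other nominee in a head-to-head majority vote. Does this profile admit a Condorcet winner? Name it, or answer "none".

Park

Head-to-head results (19 jurors):
Dube vs Ruiz: Dube is ranked higher on 2+1+2+7 = 12 ballots, Ruiz on 7. Dube wins 12–7.
Dube vs Park: Dube preferred on 1+2 = 3 ballots; Park wins 16–3.
Dube vs Osei: 2+1+7 = 10 for Dube, 9 for Osei — Dube by 10–9.
Ruiz vs Park: 1+2 = 3 for Ruiz, 16 for Park — Park by 16–3.
Ruiz vs Osei: 1+5+7 = 13 for Ruiz, 6 for Osei — Ruiz by 13–6.
Park vs Osei: 16 to 3, Park.
Park beats each of Dube, Ruiz, Osei — Park is the Condorcet winner.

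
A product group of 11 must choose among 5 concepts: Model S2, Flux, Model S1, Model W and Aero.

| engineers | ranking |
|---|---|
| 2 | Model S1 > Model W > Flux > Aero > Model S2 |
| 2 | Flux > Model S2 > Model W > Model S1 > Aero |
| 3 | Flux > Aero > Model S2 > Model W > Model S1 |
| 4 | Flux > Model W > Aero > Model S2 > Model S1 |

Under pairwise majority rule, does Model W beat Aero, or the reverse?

Ballots ranking Model W above Aero: 2 + 2 + 4 = 8.
Ballots ranking Aero above Model W: 11 − 8 = 3.
Model W wins the head-to-head 8–3.

Model W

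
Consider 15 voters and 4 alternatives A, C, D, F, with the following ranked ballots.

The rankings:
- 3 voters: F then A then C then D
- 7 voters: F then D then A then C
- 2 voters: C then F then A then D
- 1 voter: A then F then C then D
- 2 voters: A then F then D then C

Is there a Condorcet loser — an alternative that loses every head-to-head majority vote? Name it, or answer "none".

C

Pairwise majorities:
A–C: A 13–2.
A vs D: A preferred on 3+2+1+2 = 8 ballots; A wins 8–7.
A–F: F 12–3.
C vs D: 3+2+1 = 6 for C, 9 for D — D by 9–6.
C vs F: C is ranked higher on 2 ballots, F on 13. F wins 13–2.
D vs F: D preferred on 0 ballots; F wins 15–0.
C loses to every other alternative — it is the Condorcet loser.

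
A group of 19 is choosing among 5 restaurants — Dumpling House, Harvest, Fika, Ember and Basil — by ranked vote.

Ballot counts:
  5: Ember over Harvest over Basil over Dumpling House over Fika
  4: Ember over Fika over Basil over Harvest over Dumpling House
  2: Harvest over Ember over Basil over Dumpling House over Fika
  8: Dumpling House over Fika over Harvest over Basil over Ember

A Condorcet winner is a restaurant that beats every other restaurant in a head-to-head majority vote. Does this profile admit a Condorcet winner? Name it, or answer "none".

Check each pair by majority over 19 ballots:
Dumpling House vs Harvest: 8 for Dumpling House, 11 for Harvest — Harvest by 11–8.
Dumpling House vs Fika: Dumpling House is ranked higher on 5+2+8 = 15 ballots, Fika on 4. Dumpling House wins 15–4.
Dumpling House vs Ember: Dumpling House is ranked higher on 8 ballots, Ember on 11. Ember wins 11–8.
Dumpling House vs Basil: Dumpling House is ranked higher on 8 ballots, Basil on 11. Basil wins 11–8.
Harvest vs Fika: Harvest preferred on 5+2 = 7 ballots; Fika wins 12–7.
Harvest vs Ember: Harvest is ranked higher on 2+8 = 10 ballots, Ember on 9. Harvest wins 10–9.
Harvest vs Basil: 5+2+8 = 15 for Harvest, 4 for Basil — Harvest by 15–4.
Fika vs Ember: Fika is ranked higher on 8 ballots, Ember on 11. Ember wins 11–8.
Fika vs Basil: Fika is ranked higher on 4+8 = 12 ballots, Basil on 7. Fika wins 12–7.
Ember vs Basil: Ember preferred on 5+4+2 = 11 ballots; Ember wins 11–8.
No restaurant is unbeaten: Dumpling House loses to Harvest; Harvest loses to Fika; Fika loses to Dumpling House; Ember loses to Harvest; Basil loses to Harvest. In particular Dumpling House beats Fika beats Harvest beats Dumpling House is a majority cycle — no Condorcet winner exists.

none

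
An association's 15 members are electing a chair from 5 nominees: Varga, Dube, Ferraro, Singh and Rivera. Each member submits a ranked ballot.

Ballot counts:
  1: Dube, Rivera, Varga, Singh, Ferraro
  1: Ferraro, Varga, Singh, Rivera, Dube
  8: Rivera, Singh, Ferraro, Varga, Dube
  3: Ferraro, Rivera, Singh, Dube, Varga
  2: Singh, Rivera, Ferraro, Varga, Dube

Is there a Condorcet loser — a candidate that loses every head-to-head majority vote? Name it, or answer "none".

Pairwise majorities:
Varga–Dube: Varga 11–4.
Varga vs Ferraro: Ferraro wins 14–1.
Varga vs Singh: Varga is ranked higher on 1+1 = 2 ballots, Singh on 13. Singh wins 13–2.
Varga vs Rivera: Rivera, 14–1.
Dube–Ferraro: Ferraro 14–1.
Dube–Singh: Singh 14–1.
Dube vs Rivera: 1 to 14, Rivera.
Ferraro–Singh: Singh 11–4.
Ferraro vs Rivera: Ferraro is ranked higher on 1+3 = 4 ballots, Rivera on 11. Rivera wins 11–4.
Singh vs Rivera: Rivera wins 12–3.
Dube loses to every other candidate — it is the Condorcet loser.

Dube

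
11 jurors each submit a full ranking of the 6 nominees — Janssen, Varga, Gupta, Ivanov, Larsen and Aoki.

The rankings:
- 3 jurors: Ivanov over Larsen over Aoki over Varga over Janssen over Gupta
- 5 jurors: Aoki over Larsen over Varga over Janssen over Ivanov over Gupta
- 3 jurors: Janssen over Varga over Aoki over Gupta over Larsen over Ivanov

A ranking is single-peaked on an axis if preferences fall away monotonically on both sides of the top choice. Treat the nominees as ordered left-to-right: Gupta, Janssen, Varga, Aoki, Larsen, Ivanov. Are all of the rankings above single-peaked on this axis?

yes

Axis positions: Gupta=1, Janssen=2, Varga=3, Aoki=4, Larsen=5, Ivanov=6.
Type 1 (peak Ivanov at position 6): ranking walks positions 6-5-4-3-2-1, expanding outward from the peak — single-peaked.
Type 2 (peak Aoki at position 4): ranking walks positions 4-5-3-2-6-1, expanding outward from the peak — single-peaked.
Type 3 (peak Janssen at position 2): ranking walks positions 2-3-4-1-5-6, expanding outward from the peak — single-peaked.
Every ranking is single-peaked on this axis.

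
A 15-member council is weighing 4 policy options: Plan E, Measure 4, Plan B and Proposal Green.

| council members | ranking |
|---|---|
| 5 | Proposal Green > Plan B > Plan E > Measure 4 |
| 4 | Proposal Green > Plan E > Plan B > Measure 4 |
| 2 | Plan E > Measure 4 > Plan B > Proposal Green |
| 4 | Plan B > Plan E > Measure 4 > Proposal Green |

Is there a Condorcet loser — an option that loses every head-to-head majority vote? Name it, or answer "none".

Pairwise majorities:
Plan E vs Measure 4: Plan E, 15–0.
Plan E vs Plan B: Plan B wins 9–6.
Plan E vs Proposal Green: Plan E is ranked higher on 2+4 = 6 ballots, Proposal Green on 9. Proposal Green wins 9–6.
Measure 4–Plan B: Plan B 13–2.
Measure 4 vs Proposal Green: Proposal Green wins 9–6.
Plan B vs Proposal Green: Proposal Green wins 9–6.
Measure 4 is beaten in every head-to-head and is the Condorcet loser.

Measure 4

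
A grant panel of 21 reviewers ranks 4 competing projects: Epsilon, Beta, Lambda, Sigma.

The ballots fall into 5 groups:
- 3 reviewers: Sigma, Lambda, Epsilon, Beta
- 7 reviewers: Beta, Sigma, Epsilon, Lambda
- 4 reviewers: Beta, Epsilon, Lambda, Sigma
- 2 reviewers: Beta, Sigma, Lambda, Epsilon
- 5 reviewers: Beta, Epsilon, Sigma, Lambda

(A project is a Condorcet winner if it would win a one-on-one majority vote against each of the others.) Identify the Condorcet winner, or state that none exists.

Beta

Head-to-head results (21 reviewers):
Epsilon vs Beta: Epsilon preferred on 3 ballots; Beta wins 18–3.
Epsilon vs Lambda: Epsilon is ranked higher on 7+4+5 = 16 ballots, Lambda on 5. Epsilon wins 16–5.
Epsilon vs Sigma: Sigma, 12–9.
Beta vs Lambda: Beta, 18–3.
Beta vs Sigma: Beta preferred on 7+4+2+5 = 18 ballots; Beta wins 18–3.
Lambda vs Sigma: 4 for Lambda, 17 for Sigma — Sigma by 17–4.
Beta wins every pairwise contest, so Beta is the Condorcet winner.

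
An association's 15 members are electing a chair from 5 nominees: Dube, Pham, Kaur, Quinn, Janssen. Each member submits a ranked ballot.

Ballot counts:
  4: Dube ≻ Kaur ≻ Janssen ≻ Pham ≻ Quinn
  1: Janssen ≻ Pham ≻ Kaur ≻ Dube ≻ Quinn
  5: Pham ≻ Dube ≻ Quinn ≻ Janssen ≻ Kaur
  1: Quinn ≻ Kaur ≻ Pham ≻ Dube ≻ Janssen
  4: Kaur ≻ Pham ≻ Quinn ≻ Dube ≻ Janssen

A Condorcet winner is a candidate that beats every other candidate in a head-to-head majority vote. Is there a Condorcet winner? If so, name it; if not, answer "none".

Check each pair by majority over 15 ballots:
Dube vs Pham: 4 to 11, Pham.
Dube vs Kaur: Dube preferred on 4+5 = 9 ballots; Dube wins 9–6.
Dube vs Quinn: Dube preferred on 4+1+5 = 10 ballots; Dube wins 10–5.
Dube vs Janssen: 14 to 1, Dube.
Pham vs Kaur: 6 to 9, Kaur.
Pham vs Quinn: Pham preferred on 4+1+5+4 = 14 ballots; Pham wins 14–1.
Pham vs Janssen: Pham preferred on 5+1+4 = 10 ballots; Pham wins 10–5.
Kaur vs Quinn: 4+1+4 = 9 for Kaur, 6 for Quinn — Kaur by 9–6.
Kaur vs Janssen: 9 to 6, Kaur.
Quinn vs Janssen: 5+1+4 = 10 for Quinn, 5 for Janssen — Quinn by 10–5.
Every candidate loses at least once (Dube loses to Pham; Pham loses to Kaur; Kaur loses to Dube; Quinn loses to Dube; Janssen loses to Dube). The majority relation contains the cycle Dube > Kaur > Pham > Dube, so there is no Condorcet winner.

none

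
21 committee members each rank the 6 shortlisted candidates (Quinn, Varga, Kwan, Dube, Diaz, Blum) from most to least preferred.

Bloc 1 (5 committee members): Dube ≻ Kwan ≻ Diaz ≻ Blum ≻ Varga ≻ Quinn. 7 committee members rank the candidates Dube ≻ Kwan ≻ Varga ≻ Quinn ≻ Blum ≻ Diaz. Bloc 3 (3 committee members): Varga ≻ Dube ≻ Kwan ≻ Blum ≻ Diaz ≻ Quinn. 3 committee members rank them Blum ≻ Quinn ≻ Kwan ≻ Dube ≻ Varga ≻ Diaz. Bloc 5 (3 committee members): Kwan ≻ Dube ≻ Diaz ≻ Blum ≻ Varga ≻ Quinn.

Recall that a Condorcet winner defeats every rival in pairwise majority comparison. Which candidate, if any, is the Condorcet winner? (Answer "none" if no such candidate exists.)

Dube

Pairwise majorities:
Quinn vs Varga: 3 for Quinn, 18 for Varga — Varga by 18–3.
Quinn vs Kwan: 3 for Quinn, 18 for Kwan — Kwan by 18–3.
Quinn vs Dube: Quinn is ranked higher on 3 ballots, Dube on 18. Dube wins 18–3.
Quinn vs Diaz: 10 to 11, Diaz.
Quinn vs Blum: 7 for Quinn, 14 for Blum — Blum by 14–7.
Varga vs Kwan: 3 for Varga, 18 for Kwan — Kwan by 18–3.
Varga vs Dube: 3 to 18, Dube.
Varga vs Diaz: 7+3+3 = 13 for Varga, 8 for Diaz — Varga by 13–8.
Varga vs Blum: 7+3 = 10 for Varga, 11 for Blum — Blum by 11–10.
Kwan vs Dube: Kwan is ranked higher on 3+3 = 6 ballots, Dube on 15. Dube wins 15–6.
Kwan vs Diaz: Kwan is ranked higher on 5+7+3+3+3 = 21 ballots, Diaz on 0. Kwan wins 21–0.
Kwan vs Blum: 18 to 3, Kwan.
Dube vs Diaz: Dube is ranked higher on 5+7+3+3+3 = 21 ballots, Diaz on 0. Dube wins 21–0.
Dube vs Blum: Dube preferred on 5+7+3+3 = 18 ballots; Dube wins 18–3.
Diaz vs Blum: 5+3 = 8 for Diaz, 13 for Blum — Blum by 13–8.
Dube beats each of Quinn, Varga, Kwan, Diaz, Blum — Dube is the Condorcet winner.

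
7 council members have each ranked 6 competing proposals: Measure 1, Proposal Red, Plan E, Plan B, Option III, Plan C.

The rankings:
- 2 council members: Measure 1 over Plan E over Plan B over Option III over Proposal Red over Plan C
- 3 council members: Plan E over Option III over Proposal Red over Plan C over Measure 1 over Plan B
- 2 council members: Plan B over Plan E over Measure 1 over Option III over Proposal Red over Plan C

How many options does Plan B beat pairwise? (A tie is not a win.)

3

Plan B against each rival (7 council members):
Plan B vs Measure 1: Plan B preferred on 2 ballots; Measure 1 wins 5–2.
Plan B vs Proposal Red: Plan B is ranked higher on 2+2 = 4 ballots, Proposal Red on 3. Plan B wins 4–3.
Plan B vs Plan E: Plan B is ranked higher on 2 ballots, Plan E on 5. Plan E wins 5–2.
Plan B vs Option III: 4 to 3, Plan B.
Plan B vs Plan C: Plan B, 4–3.
Plan B beats Proposal Red, Option III, Plan C; loses to Measure 1, Plan E — 3 pairwise wins.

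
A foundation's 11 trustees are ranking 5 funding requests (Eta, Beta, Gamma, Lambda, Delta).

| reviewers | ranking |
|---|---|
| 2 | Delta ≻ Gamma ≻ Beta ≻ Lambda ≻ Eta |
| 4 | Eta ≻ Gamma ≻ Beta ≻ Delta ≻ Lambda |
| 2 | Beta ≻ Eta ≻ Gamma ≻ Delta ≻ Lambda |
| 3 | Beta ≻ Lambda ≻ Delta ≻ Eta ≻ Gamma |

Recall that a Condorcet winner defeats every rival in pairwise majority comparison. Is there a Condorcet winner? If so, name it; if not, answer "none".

none

Pairwise majorities:
Eta vs Beta: 4 to 7, Beta.
Eta vs Gamma: Eta is ranked higher on 4+2+3 = 9 ballots, Gamma on 2. Eta wins 9–2.
Eta vs Lambda: Eta preferred on 4+2 = 6 ballots; Eta wins 6–5.
Eta vs Delta: Eta preferred on 4+2 = 6 ballots; Eta wins 6–5.
Beta vs Gamma: Beta is ranked higher on 2+3 = 5 ballots, Gamma on 6. Gamma wins 6–5.
Beta vs Lambda: Beta is ranked higher on 2+4+2+3 = 11 ballots, Lambda on 0. Beta wins 11–0.
Beta vs Delta: 4+2+3 = 9 for Beta, 2 for Delta — Beta by 9–2.
Gamma vs Lambda: Gamma is ranked higher on 2+4+2 = 8 ballots, Lambda on 3. Gamma wins 8–3.
Gamma vs Delta: 4+2 = 6 for Gamma, 5 for Delta — Gamma by 6–5.
Lambda vs Delta: 3 to 8, Delta.
Each project drops at least one matchup (Eta loses to Beta; Beta loses to Gamma; Gamma loses to Eta; Lambda loses to Eta; Delta loses to Eta); the cycle Eta → Gamma → Beta → Eta rules out a Condorcet winner.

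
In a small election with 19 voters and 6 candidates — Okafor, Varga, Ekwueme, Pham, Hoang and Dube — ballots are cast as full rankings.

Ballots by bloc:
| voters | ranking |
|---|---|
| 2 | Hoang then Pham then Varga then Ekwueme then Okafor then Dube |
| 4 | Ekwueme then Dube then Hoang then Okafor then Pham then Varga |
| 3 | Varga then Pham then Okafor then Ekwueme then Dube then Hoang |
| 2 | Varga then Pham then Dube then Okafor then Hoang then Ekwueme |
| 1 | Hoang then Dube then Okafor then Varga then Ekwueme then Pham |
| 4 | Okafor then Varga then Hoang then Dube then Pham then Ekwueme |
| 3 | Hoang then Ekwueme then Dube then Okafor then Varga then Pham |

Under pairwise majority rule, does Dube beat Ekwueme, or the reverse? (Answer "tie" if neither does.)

Ballots ranking Dube above Ekwueme: 2 + 1 + 4 = 7.
Ballots ranking Ekwueme above Dube: 19 − 7 = 12.
Ekwueme wins the head-to-head 12–7.

Ekwueme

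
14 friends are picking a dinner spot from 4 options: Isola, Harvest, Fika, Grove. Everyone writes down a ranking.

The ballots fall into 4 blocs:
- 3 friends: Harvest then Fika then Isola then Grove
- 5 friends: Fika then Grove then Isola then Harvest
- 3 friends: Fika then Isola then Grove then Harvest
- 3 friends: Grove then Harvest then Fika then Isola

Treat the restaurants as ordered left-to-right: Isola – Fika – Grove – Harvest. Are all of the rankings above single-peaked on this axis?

no

Axis positions: Isola=1, Fika=2, Grove=3, Harvest=4.
Bloc 1: ranking walks positions 4-2-1-3; Fika is ranked above Grove even though Grove lies between Fika and the peak Harvest on the axis — preferences dip and rise again. Not single-peaked.
Bloc 2 (peak Fika at position 2): ranking walks positions 2-3-1-4, expanding outward from the peak — single-peaked.
Bloc 3 (peak Fika at position 2): ranking walks positions 2-1-3-4, expanding outward from the peak — single-peaked.
Bloc 4 (peak Grove at position 3): ranking walks positions 3-4-2-1, expanding outward from the peak — single-peaked.
Bloc 1 violates single-peakedness, so the profile is not single-peaked on this axis.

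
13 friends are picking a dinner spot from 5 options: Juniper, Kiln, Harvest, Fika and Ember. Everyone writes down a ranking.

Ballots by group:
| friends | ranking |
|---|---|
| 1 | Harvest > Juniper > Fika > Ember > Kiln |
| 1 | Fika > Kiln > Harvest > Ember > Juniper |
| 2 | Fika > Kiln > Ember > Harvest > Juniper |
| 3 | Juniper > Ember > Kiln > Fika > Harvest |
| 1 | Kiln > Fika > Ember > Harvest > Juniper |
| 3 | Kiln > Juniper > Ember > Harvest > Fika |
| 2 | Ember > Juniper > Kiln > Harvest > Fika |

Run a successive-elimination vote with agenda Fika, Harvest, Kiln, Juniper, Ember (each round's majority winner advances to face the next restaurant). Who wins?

Round 1: Fika vs Harvest — 7–6, Fika advances.
Round 2: Fika vs Kiln — 4–9, Kiln advances.
Round 3: Kiln vs Juniper — 7–6, Kiln advances.
Round 4: Kiln vs Ember — 7–6, Kiln advances.
Kiln survives the agenda.

Kiln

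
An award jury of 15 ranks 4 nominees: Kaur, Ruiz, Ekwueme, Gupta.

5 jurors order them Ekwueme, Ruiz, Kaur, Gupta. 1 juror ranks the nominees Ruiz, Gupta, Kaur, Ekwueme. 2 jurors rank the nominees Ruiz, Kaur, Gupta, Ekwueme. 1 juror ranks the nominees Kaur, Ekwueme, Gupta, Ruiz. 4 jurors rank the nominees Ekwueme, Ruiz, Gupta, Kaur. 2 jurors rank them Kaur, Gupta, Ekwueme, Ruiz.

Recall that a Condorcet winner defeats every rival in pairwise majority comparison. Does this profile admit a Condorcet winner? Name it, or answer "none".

Pairwise majorities:
Kaur vs Ruiz: Kaur is ranked higher on 1+2 = 3 ballots, Ruiz on 12. Ruiz wins 12–3.
Kaur vs Ekwueme: Kaur is ranked higher on 1+2+1+2 = 6 ballots, Ekwueme on 9. Ekwueme wins 9–6.
Kaur vs Gupta: Kaur preferred on 5+2+1+2 = 10 ballots; Kaur wins 10–5.
Ruiz vs Ekwueme: 3 to 12, Ekwueme.
Ruiz vs Gupta: Ruiz preferred on 5+1+2+4 = 12 ballots; Ruiz wins 12–3.
Ekwueme vs Gupta: 10 to 5, Ekwueme.
Ekwueme wins every pairwise contest, so Ekwueme is the Condorcet winner.

Ekwueme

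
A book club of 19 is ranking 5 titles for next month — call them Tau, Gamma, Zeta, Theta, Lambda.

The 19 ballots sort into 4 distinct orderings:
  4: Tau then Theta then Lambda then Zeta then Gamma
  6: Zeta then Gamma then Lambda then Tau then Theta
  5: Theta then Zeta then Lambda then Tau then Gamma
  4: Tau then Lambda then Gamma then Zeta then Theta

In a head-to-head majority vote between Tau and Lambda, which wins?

Ballots ranking Tau above Lambda: 4 + 4 = 8.
Ballots ranking Lambda above Tau: 19 − 8 = 11.
Lambda wins the head-to-head 11–8.

Lambda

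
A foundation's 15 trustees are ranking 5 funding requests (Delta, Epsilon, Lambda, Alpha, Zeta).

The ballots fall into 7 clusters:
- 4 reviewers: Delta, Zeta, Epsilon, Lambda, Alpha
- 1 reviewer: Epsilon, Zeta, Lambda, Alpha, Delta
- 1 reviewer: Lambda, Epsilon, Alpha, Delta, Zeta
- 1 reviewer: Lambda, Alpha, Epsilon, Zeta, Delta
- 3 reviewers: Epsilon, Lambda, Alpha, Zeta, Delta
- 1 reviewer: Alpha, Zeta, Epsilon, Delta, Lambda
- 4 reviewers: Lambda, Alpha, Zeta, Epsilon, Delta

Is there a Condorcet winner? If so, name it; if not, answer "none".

Check each pair by majority over 15 ballots:
Delta vs Epsilon: Epsilon wins 11–4.
Delta–Lambda: Lambda 10–5.
Delta vs Alpha: Alpha wins 11–4.
Delta vs Zeta: 4+1 = 5 for Delta, 10 for Zeta — Zeta by 10–5.
Epsilon vs Lambda: 9 to 6, Epsilon.
Epsilon–Alpha: Epsilon 9–6.
Epsilon vs Zeta: Epsilon preferred on 1+1+1+3 = 6 ballots; Zeta wins 9–6.
Lambda vs Alpha: Lambda, 14–1.
Lambda vs Zeta: Lambda preferred on 1+1+3+4 = 9 ballots; Lambda wins 9–6.
Alpha vs Zeta: Alpha wins 10–5.
Each project drops at least one matchup (Delta loses to Epsilon; Epsilon loses to Zeta; Lambda loses to Epsilon; Alpha loses to Epsilon; Zeta loses to Lambda); the cycle Epsilon > Lambda > Zeta > Epsilon rules out a Condorcet winner.

none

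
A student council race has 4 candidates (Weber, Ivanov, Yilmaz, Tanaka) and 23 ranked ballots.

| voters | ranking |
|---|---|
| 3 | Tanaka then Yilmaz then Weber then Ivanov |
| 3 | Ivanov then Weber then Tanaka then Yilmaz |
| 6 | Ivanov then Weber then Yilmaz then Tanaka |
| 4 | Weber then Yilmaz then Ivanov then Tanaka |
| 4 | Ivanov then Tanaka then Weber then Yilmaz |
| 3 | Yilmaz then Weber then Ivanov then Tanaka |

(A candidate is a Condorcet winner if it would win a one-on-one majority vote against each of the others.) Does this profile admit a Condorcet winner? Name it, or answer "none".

Ivanov

Pairwise majorities:
Weber vs Ivanov: Weber is ranked higher on 3+4+3 = 10 ballots, Ivanov on 13. Ivanov wins 13–10.
Weber vs Yilmaz: 17 to 6, Weber.
Weber vs Tanaka: Weber preferred on 3+6+4+3 = 16 ballots; Weber wins 16–7.
Ivanov vs Yilmaz: 3+6+4 = 13 for Ivanov, 10 for Yilmaz — Ivanov by 13–10.
Ivanov vs Tanaka: 3+6+4+4+3 = 20 for Ivanov, 3 for Tanaka — Ivanov by 20–3.
Yilmaz vs Tanaka: 13 to 10, Yilmaz.
Only Ivanov has no losses; Ivanov is the Condorcet winner.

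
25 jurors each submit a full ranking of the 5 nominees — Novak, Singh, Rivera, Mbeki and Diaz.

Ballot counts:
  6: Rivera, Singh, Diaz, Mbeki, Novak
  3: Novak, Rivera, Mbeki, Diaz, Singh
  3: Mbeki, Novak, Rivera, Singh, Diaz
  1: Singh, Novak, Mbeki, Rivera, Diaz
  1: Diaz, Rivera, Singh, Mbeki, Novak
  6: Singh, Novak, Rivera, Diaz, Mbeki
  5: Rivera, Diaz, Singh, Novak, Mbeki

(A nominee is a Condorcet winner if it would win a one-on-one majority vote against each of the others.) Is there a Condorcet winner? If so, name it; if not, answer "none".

none

Check each pair by majority over 25 ballots:
Novak vs Singh: Singh, 19–6.
Novak vs Rivera: Novak is ranked higher on 3+3+1+6 = 13 ballots, Rivera on 12. Novak wins 13–12.
Novak vs Mbeki: Novak is ranked higher on 3+1+6+5 = 15 ballots, Mbeki on 10. Novak wins 15–10.
Novak vs Diaz: Novak, 13–12.
Singh vs Rivera: Rivera wins 18–7.
Singh–Mbeki: Singh 19–6.
Singh–Diaz: Singh 16–9.
Rivera vs Mbeki: Rivera is ranked higher on 6+3+1+6+5 = 21 ballots, Mbeki on 4. Rivera wins 21–4.
Rivera vs Diaz: Rivera, 24–1.
Mbeki vs Diaz: Mbeki is ranked higher on 3+3+1 = 7 ballots, Diaz on 18. Diaz wins 18–7.
Each nominee drops at least one matchup (Novak loses to Singh; Singh loses to Rivera; Rivera loses to Novak; Mbeki loses to Novak; Diaz loses to Novak); the cycle Novak beats Rivera beats Singh beats Novak rules out a Condorcet winner.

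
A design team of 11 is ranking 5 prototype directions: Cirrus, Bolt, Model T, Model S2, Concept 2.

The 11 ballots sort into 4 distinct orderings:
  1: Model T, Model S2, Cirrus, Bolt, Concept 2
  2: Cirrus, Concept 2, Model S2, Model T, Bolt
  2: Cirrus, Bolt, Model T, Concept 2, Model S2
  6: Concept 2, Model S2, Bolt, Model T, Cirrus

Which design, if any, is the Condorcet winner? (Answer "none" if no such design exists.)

Concept 2

Pairwise majorities:
Cirrus vs Bolt: 5 to 6, Bolt.
Cirrus vs Model T: Model T wins 7–4.
Cirrus vs Model S2: 4 to 7, Model S2.
Cirrus–Concept 2: Concept 2 6–5.
Bolt vs Model T: Bolt wins 8–3.
Bolt–Model S2: Model S2 9–2.
Bolt vs Concept 2: Bolt preferred on 1+2 = 3 ballots; Concept 2 wins 8–3.
Model T vs Model S2: Model T is ranked higher on 1+2 = 3 ballots, Model S2 on 8. Model S2 wins 8–3.
Model T vs Concept 2: Concept 2, 8–3.
Model S2 vs Concept 2: Model S2 is ranked higher on 1 ballot, Concept 2 on 10. Concept 2 wins 10–1.
Concept 2 wins every pairwise contest, so Concept 2 is the Condorcet winner.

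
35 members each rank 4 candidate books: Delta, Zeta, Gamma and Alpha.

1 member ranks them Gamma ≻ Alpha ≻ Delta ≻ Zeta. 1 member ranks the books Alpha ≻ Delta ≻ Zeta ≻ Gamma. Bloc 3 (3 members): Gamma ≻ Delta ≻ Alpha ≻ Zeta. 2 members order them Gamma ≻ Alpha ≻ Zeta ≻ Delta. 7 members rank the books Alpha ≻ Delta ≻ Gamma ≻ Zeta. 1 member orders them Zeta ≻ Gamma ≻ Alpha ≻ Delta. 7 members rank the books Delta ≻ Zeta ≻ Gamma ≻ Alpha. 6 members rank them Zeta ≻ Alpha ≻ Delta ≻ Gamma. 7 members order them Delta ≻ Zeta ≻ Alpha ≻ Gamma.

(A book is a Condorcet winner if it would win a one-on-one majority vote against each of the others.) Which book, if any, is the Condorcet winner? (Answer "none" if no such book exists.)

none

Pairwise majorities:
Delta vs Zeta: Delta is ranked higher on 1+1+3+7+7+7 = 26 ballots, Zeta on 9. Delta wins 26–9.
Delta vs Gamma: Delta is ranked higher on 1+7+7+6+7 = 28 ballots, Gamma on 7. Delta wins 28–7.
Delta vs Alpha: 3+7+7 = 17 for Delta, 18 for Alpha — Alpha by 18–17.
Zeta vs Gamma: 22 to 13, Zeta.
Zeta vs Alpha: 1+7+6+7 = 21 for Zeta, 14 for Alpha — Zeta by 21–14.
Gamma vs Alpha: 14 to 21, Alpha.
Every book loses at least once (Delta loses to Alpha; Zeta loses to Delta; Gamma loses to Delta; Alpha loses to Zeta). The majority relation contains the cycle Delta > Zeta > Alpha > Delta, so there is no Condorcet winner.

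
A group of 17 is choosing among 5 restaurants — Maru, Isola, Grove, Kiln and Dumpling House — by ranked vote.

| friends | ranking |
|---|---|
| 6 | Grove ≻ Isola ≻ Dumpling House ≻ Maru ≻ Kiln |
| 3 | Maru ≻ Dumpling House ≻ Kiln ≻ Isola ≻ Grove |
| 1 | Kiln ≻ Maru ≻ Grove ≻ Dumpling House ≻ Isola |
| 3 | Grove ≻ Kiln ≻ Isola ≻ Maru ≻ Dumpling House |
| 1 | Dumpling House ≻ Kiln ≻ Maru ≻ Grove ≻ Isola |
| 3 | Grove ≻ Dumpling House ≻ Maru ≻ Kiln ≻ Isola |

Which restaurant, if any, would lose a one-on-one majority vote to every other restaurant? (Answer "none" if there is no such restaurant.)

none

Head-to-head results (17 friends):
Maru vs Isola: Isola, 9–8.
Maru vs Grove: Maru is ranked higher on 3+1+1 = 5 ballots, Grove on 12. Grove wins 12–5.
Maru vs Kiln: Maru is ranked higher on 6+3+3 = 12 ballots, Kiln on 5. Maru wins 12–5.
Maru vs Dumpling House: Dumpling House, 10–7.
Isola vs Grove: 3 for Isola, 14 for Grove — Grove by 14–3.
Isola vs Kiln: Kiln, 11–6.
Isola–Dumpling House: Isola 9–8.
Grove vs Kiln: Grove is ranked higher on 6+3+3 = 12 ballots, Kiln on 5. Grove wins 12–5.
Grove–Dumpling House: Grove 13–4.
Kiln vs Dumpling House: 4 to 13, Dumpling House.
Every restaurant wins at least one matchup (Maru beats Kiln; Isola beats Maru; Grove beats Maru; Kiln beats Isola; Dumpling House beats Maru), so there is no Condorcet loser.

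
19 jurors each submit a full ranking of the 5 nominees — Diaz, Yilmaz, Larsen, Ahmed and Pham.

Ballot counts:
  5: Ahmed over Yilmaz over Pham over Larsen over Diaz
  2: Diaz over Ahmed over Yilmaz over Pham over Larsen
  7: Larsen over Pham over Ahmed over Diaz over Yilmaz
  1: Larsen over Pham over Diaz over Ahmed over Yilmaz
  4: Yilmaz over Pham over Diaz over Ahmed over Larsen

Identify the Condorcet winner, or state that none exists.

none

Check each pair by majority over 19 ballots:
Diaz vs Yilmaz: Diaz is ranked higher on 2+7+1 = 10 ballots, Yilmaz on 9. Diaz wins 10–9.
Diaz vs Larsen: 2+4 = 6 for Diaz, 13 for Larsen — Larsen by 13–6.
Diaz vs Ahmed: 7 to 12, Ahmed.
Diaz–Pham: Pham 17–2.
Yilmaz vs Larsen: 11 to 8, Yilmaz.
Yilmaz vs Ahmed: Ahmed, 15–4.
Yilmaz vs Pham: 5+2+4 = 11 for Yilmaz, 8 for Pham — Yilmaz by 11–8.
Larsen vs Ahmed: Ahmed, 11–8.
Larsen–Pham: Pham 11–8.
Ahmed vs Pham: 7 to 12, Pham.
Each nominee drops at least one matchup (Diaz loses to Larsen; Yilmaz loses to Diaz; Larsen loses to Yilmaz; Ahmed loses to Pham; Pham loses to Yilmaz); the cycle Diaz beats Yilmaz beats Larsen beats Diaz rules out a Condorcet winner.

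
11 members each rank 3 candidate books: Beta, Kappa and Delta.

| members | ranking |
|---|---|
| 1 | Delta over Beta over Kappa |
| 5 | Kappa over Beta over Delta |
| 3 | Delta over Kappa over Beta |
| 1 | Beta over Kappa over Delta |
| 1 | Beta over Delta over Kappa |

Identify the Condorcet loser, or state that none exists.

Delta

Head-to-head results (11 members):
Beta vs Kappa: 1+1+1 = 3 for Beta, 8 for Kappa — Kappa by 8–3.
Beta vs Delta: Beta is ranked higher on 5+1+1 = 7 ballots, Delta on 4. Beta wins 7–4.
Kappa vs Delta: Kappa preferred on 5+1 = 6 ballots; Kappa wins 6–5.
Delta is beaten in every head-to-head and is the Condorcet loser.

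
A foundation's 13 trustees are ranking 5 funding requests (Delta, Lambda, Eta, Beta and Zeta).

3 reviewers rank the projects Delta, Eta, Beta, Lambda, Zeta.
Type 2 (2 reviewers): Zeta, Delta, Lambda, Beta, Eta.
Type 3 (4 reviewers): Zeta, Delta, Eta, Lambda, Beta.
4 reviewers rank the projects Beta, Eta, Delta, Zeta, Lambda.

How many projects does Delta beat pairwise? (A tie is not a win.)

Delta against each rival (13 reviewers):
Delta vs Lambda: Delta wins 13–0.
Delta vs Eta: Delta, 9–4.
Delta vs Beta: 3+2+4 = 9 for Delta, 4 for Beta — Delta by 9–4.
Delta vs Zeta: Delta wins 7–6.
Delta beats Lambda, Eta, Beta, Zeta — 4 pairwise wins.

4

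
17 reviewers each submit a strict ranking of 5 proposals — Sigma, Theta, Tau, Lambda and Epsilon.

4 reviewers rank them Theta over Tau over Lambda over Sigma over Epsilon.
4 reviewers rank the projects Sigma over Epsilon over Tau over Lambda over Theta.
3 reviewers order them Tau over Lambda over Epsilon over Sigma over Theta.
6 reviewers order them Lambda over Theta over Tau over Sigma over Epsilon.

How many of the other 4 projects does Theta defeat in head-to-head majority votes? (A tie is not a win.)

3

Theta against each rival (17 reviewers):
Theta vs Sigma: 10 to 7, Theta.
Theta vs Tau: 10 to 7, Theta.
Theta vs Lambda: 4 for Theta, 13 for Lambda — Lambda by 13–4.
Theta vs Epsilon: Theta is ranked higher on 4+6 = 10 ballots, Epsilon on 7. Theta wins 10–7.
Theta beats Sigma, Tau, Epsilon; loses to Lambda — 3 pairwise wins.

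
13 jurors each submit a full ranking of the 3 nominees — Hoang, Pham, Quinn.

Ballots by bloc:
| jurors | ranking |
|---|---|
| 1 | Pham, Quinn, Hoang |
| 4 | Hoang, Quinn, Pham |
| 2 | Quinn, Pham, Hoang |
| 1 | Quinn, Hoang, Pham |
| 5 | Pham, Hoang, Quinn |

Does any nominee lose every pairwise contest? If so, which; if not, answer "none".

Head-to-head results (13 jurors):
Hoang vs Pham: Pham, 8–5.
Hoang vs Quinn: 9 to 4, Hoang.
Pham vs Quinn: 6 to 7, Quinn.
Each nominee has at least one pairwise win (Hoang beats Quinn; Pham beats Hoang; Quinn beats Pham) — no Condorcet loser.

none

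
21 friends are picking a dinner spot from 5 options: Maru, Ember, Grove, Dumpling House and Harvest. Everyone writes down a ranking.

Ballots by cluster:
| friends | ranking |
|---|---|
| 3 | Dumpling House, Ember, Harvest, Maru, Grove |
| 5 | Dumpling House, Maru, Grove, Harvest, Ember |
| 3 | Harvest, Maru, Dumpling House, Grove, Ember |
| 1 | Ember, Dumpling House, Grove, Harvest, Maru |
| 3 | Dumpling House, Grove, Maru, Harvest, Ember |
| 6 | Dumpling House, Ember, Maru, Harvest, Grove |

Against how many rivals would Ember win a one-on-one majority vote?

Ember against each rival (21 friends):
Ember vs Maru: 10 to 11, Maru.
Ember vs Grove: Ember preferred on 3+1+6 = 10 ballots; Grove wins 11–10.
Ember vs Dumpling House: Ember preferred on 1 ballot; Dumpling House wins 20–1.
Ember–Harvest: Harvest 11–10.
Ember beats no one; loses to Maru, Grove, Dumpling House, Harvest — 0 pairwise wins.

0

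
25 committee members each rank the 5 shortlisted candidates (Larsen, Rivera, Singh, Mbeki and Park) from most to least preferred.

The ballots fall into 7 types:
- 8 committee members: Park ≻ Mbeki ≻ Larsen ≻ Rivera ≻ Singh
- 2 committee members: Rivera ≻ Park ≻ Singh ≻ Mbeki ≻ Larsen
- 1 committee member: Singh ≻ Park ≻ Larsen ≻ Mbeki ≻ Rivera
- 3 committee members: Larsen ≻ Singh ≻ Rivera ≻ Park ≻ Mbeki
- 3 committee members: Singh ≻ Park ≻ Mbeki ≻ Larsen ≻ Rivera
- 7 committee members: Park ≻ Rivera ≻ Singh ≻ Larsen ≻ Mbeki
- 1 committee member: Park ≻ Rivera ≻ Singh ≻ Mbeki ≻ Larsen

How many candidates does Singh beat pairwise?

2

Singh against each rival (25 committee members):
Singh vs Larsen: Singh preferred on 2+1+3+7+1 = 14 ballots; Singh wins 14–11.
Singh vs Rivera: 7 to 18, Rivera.
Singh–Mbeki: Singh 17–8.
Singh vs Park: Singh preferred on 1+3+3 = 7 ballots; Park wins 18–7.
Singh beats Larsen, Mbeki; loses to Rivera, Park — 2 pairwise wins.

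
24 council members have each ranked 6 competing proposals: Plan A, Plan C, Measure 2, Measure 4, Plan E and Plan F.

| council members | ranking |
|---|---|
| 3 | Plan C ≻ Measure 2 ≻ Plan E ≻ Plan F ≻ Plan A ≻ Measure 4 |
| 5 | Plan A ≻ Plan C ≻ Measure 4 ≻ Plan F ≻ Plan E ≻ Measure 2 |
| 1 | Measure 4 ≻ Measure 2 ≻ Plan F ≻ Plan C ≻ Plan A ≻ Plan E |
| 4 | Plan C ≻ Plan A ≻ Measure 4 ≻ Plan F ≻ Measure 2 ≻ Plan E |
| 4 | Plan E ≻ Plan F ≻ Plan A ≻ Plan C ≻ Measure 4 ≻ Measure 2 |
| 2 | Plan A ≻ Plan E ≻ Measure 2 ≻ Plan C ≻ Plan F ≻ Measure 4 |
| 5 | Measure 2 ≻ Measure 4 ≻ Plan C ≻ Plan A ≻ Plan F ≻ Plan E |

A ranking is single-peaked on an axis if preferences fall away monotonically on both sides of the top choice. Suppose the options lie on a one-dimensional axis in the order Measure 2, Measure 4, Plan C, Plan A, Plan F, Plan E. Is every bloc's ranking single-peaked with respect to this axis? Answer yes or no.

no

Axis positions: Measure 2=1, Measure 4=2, Plan C=3, Plan A=4, Plan F=5, Plan E=6.
Bloc 1: ranking walks positions 3-1-6-5-4-2; Measure 2 is ranked above Measure 4 even though Measure 4 lies between Measure 2 and the peak Plan C on the axis — preferences dip and rise again. Not single-peaked.
Bloc 2 (peak Plan A at position 4): ranking walks positions 4-3-2-5-6-1, expanding outward from the peak — single-peaked.
Bloc 3: ranking walks positions 2-1-5-3-4-6; Plan F is ranked above Plan C even though Plan C lies between Plan F and the peak Measure 4 on the axis — preferences dip and rise again. Not single-peaked.
Bloc 4 (peak Plan C at position 3): ranking walks positions 3-4-2-5-1-6, expanding outward from the peak — single-peaked.
Bloc 5 (peak Plan E at position 6): ranking walks positions 6-5-4-3-2-1, expanding outward from the peak — single-peaked.
Bloc 6: ranking walks positions 4-6-1-3-5-2; Plan E is ranked above Plan F even though Plan F lies between Plan E and the peak Plan A on the axis — preferences dip and rise again. Not single-peaked.
Bloc 7 (peak Measure 2 at position 1): ranking walks positions 1-2-3-4-5-6, expanding outward from the peak — single-peaked.
Bloc 1 violates single-peakedness, so the profile is not single-peaked on this axis.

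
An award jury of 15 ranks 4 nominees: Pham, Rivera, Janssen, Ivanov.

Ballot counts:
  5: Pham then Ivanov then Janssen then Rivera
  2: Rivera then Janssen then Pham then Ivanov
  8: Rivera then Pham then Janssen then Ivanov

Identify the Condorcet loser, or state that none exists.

Head-to-head results (15 jurors):
Pham vs Rivera: Rivera wins 10–5.
Pham vs Janssen: Pham wins 13–2.
Pham vs Ivanov: Pham preferred on 5+2+8 = 15 ballots; Pham wins 15–0.
Rivera vs Janssen: Rivera wins 10–5.
Rivera–Ivanov: Rivera 10–5.
Janssen–Ivanov: Janssen 10–5.
Ivanov loses to every other nominee — it is the Condorcet loser.

Ivanov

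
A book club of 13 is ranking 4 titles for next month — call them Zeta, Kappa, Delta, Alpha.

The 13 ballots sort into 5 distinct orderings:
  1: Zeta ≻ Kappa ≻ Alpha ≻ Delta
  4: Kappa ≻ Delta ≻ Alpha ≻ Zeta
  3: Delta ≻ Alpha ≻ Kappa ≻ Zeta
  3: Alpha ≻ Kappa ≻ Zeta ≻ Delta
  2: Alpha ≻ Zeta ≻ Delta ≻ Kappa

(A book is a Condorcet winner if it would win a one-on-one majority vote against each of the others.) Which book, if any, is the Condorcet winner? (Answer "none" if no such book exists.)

none

Pairwise majorities:
Zeta vs Kappa: Kappa wins 10–3.
Zeta–Delta: Delta 7–6.
Zeta vs Alpha: Alpha wins 12–1.
Kappa–Delta: Kappa 8–5.
Kappa vs Alpha: Alpha wins 8–5.
Delta vs Alpha: Delta wins 7–6.
Every book loses at least once (Zeta loses to Kappa; Kappa loses to Alpha; Delta loses to Kappa; Alpha loses to Delta). The majority relation contains the cycle Kappa > Delta > Alpha > Kappa, so there is no Condorcet winner.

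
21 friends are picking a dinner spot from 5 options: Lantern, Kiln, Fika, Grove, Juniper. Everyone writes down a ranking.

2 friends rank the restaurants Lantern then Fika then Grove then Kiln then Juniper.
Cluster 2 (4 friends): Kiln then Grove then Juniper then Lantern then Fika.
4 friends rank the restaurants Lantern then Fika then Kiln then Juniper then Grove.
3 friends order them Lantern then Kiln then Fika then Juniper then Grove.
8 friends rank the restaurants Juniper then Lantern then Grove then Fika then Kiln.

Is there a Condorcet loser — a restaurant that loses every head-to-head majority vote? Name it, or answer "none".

Head-to-head results (21 friends):
Lantern vs Kiln: Lantern is ranked higher on 2+4+3+8 = 17 ballots, Kiln on 4. Lantern wins 17–4.
Lantern vs Fika: 21 to 0, Lantern.
Lantern vs Grove: Lantern is ranked higher on 2+4+3+8 = 17 ballots, Grove on 4. Lantern wins 17–4.
Lantern–Juniper: Juniper 12–9.
Kiln–Fika: Fika 14–7.
Kiln vs Grove: Kiln, 11–10.
Kiln vs Juniper: Kiln wins 13–8.
Fika vs Grove: 2+4+3 = 9 for Fika, 12 for Grove — Grove by 12–9.
Fika vs Juniper: Fika is ranked higher on 2+4+3 = 9 ballots, Juniper on 12. Juniper wins 12–9.
Grove vs Juniper: Juniper wins 15–6.
No restaurant is winless: Lantern beats Kiln; Kiln beats Grove; Fika beats Kiln; Grove beats Fika; Juniper beats Lantern. There is no Condorcet loser.

none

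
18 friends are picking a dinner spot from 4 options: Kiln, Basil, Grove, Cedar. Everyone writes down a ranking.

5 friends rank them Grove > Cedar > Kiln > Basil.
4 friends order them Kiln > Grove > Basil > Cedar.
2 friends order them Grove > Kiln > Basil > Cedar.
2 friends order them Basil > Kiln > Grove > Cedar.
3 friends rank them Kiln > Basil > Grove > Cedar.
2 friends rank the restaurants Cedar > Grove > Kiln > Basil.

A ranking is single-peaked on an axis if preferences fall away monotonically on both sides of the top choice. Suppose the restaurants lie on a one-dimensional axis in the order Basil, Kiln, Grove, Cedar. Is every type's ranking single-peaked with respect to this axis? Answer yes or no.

yes

Axis positions: Basil=1, Kiln=2, Grove=3, Cedar=4.
Type 1 (peak Grove at position 3): ranking walks positions 3-4-2-1, expanding outward from the peak — single-peaked.
Type 2 (peak Kiln at position 2): ranking walks positions 2-3-1-4, expanding outward from the peak — single-peaked.
Type 3 (peak Grove at position 3): ranking walks positions 3-2-1-4, expanding outward from the peak — single-peaked.
Type 4 (peak Basil at position 1): ranking walks positions 1-2-3-4, expanding outward from the peak — single-peaked.
Type 5 (peak Kiln at position 2): ranking walks positions 2-1-3-4, expanding outward from the peak — single-peaked.
Type 6 (peak Cedar at position 4): ranking walks positions 4-3-2-1, expanding outward from the peak — single-peaked.
Every ranking is single-peaked on this axis.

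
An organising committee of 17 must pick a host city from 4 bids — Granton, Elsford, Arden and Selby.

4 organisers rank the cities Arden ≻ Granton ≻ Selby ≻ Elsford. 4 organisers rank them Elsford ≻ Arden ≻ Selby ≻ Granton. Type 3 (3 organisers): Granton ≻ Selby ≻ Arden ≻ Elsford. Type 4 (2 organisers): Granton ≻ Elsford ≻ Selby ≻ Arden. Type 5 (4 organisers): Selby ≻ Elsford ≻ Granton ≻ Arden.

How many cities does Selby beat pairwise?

2

Selby against each rival (17 organisers):
Selby vs Granton: 8 to 9, Granton.
Selby vs Elsford: Selby wins 11–6.
Selby vs Arden: Selby, 9–8.
Selby beats Elsford, Arden; loses to Granton — 2 pairwise wins.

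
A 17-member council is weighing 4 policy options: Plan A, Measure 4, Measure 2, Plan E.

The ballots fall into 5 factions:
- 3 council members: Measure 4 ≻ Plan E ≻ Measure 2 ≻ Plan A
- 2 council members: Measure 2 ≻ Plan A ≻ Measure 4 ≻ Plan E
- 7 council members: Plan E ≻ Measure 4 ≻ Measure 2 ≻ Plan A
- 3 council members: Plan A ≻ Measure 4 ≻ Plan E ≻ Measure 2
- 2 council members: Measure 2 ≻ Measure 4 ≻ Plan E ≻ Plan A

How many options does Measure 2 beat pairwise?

1

Measure 2 against each rival (17 council members):
Measure 2 vs Plan A: Measure 2, 14–3.
Measure 2 vs Measure 4: Measure 4, 13–4.
Measure 2 vs Plan E: Plan E, 13–4.
Measure 2 beats Plan A; loses to Measure 4, Plan E — 1 pairwise win.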